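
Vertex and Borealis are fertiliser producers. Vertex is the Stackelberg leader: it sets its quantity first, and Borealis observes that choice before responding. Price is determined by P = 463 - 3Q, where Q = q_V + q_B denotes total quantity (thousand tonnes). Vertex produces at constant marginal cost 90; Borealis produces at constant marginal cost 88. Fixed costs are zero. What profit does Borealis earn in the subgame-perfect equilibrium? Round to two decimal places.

Solve by backward induction. Given q_V, the follower Borealis maximises π_B = (463 - 3q_V - 3q_B)q_B - 88q_B.
Follower FOC: 375 - 3q_V - 6q_B = 0, so q_B(q_V) = (375 - 3q_V)/6.
Vertex substitutes q_B(q_V) into its own profit: π_V = q_V(463 - 3q_V - (375 - 3q_V)/2) - 90q_V = (551/2 - (3/2)q_V)q_V - 90q_V.
Maximising: ∂π_V/∂q_V = 371/2 - 3q_V = 0, giving q_V = 371/6.
Then q_B = (375 - 3·(371/6))/6 = 379/12.
Price P = 463 - 3·(1121/12) = 731/4.
Borealis's profit: (731/4 - 88)·(379/12) = 2992.5208.

2992.52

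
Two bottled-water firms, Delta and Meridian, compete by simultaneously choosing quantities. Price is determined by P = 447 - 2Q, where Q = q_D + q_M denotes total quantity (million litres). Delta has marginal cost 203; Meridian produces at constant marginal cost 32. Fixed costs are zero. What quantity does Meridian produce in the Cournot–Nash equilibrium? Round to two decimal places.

97.67

Delta's profit: π_D = (447 - 2Q)q_D - (203q_D). Setting ∂π_D/∂q_D = 0: 244 - 4q_D - 2(q_M) = 0.
Meridian's first-order condition: 415 - 4q_M - 2(q_D) = 0.
Rearranging gives the reaction functions q_D = (244 - 2q_M)/4 and q_M = (415 - 2q_D)/4.
Substituting one into the other gives q_D = 73/6 and q_M = 293/3.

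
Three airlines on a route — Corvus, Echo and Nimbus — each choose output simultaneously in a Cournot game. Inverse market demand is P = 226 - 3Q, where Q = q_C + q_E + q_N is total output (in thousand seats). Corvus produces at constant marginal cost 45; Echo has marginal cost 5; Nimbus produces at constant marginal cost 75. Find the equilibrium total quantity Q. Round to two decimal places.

Corvus's profit: π_C = (226 - 3Q)q_C - (45q_C). Setting ∂π_C/∂q_C = 0: 181 - 6q_C - 3(q_E + q_N) = 0.
Echo's first-order condition: 221 - 6q_E - 3(q_C + q_N) = 0.
Nimbus's profit: π_N = (226 - 3Q)q_N - (75q_N). Setting ∂π_N/∂q_N = 0: 151 - 6q_N - 3(q_C + q_E) = 0.
Adding the 3 first-order conditions: 553 − 12Q = 0, so Q = 553/12.
Back-substituting: q_C = (181 − 553/4)/3 = 57/4, q_E = (221 − 553/4)/3 = 331/12, q_N = (151 − 553/4)/3 = 17/4.
Total output Q = 57/4 + 331/12 + 17/4 = 553/12.

46.08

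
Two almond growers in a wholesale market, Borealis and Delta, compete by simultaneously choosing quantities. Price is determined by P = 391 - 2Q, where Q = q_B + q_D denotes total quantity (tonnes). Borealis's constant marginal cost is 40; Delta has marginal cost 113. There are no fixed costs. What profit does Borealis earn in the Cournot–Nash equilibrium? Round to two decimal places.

9987.56

Borealis's profit: π_B = (391 - 2Q)q_B - (40q_B). Setting ∂π_B/∂q_B = 0: 351 - 4q_B - 2(q_D) = 0.
Delta's first-order condition: 278 - 4q_D - 2(q_B) = 0.
Best responses: q_B = (351 - 2q_D)/4, q_D = (278 - 2q_B)/4.
Solving the pair: q_B = 212/3, q_D = 205/6.
Price P = 391 - 2·(629/6) = 544/3.
Borealis's profit: (544/3 - 40)·(212/3) = 9987.5556.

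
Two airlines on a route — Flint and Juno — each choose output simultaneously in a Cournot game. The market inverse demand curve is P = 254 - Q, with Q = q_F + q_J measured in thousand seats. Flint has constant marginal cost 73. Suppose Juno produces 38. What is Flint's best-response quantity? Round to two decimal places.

With the rival's output fixed at 38, Flint's profit is π_F = (254 - 38 - q_F)q_F - (73q_F) = (216 - q_F)q_F - (73q_F).
∂π_F/∂q_F = 143 - 2q_F = 0, so q_F = 143/2.

71.50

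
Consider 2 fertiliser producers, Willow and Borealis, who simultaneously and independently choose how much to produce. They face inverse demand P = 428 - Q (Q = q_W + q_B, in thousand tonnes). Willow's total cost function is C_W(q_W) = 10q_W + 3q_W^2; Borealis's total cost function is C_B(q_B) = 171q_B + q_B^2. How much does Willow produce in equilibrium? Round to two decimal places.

Willow's profit: π_W = (428 - Q)q_W - (10q_W + 3q_W²). Setting ∂π_W/∂q_W = 0: 418 - 8q_W - (q_B) = 0.
Borealis's profit: π_B = (428 - Q)q_B - (171q_B + q_B²). Setting ∂π_B/∂q_B = 0: 257 - 4q_B - (q_W) = 0.
Rearranging gives the reaction functions q_W = (418 - q_B)/8 and q_B = (257 - q_W)/4.
Substituting one into the other gives q_W = 1415/31 and q_B = 1638/31.

45.65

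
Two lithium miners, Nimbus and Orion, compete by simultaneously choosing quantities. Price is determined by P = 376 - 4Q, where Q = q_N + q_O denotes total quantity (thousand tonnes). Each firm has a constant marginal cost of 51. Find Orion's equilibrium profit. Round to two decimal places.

2934.03

Each firm earns π_i = (376 - 4Q)q_i - 51q_i.
Setting ∂π_i/∂q_i = 0 with rivals' quantities fixed: 325 - 8q_i - 4q_j = 0.
With identical firms every q_j equals q_i, so q_j = q_i and 325 = 12q_i, giving q_i = 325/12.
Price P = 376 - 4·(325/6) = 478/3.
Orion's profit: (478/3 - 51)·(325/12) = 2934.0278.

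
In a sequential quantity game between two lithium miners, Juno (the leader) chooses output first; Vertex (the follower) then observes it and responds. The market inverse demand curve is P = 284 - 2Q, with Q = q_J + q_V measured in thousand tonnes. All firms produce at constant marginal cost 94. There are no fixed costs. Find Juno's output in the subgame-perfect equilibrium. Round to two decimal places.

Solve by backward induction. Given q_J, the follower Vertex maximises π_V = (284 - 2q_J - 2q_V)q_V - 94q_V.
∂π_V/∂q_V = 190 - 2q_J - 4q_V = 0 gives the reaction function q_V = (190 - 2q_J)/4.
Juno substitutes q_V(q_J) into its own profit: π_J = q_J(284 - 2q_J - (190 - 2q_J)/2) - 94q_J = (189 - q_J)q_J - 94q_J.
The leader's first-order condition 95 - 2q_J = 0 yields q_J = 95/2.
Then q_V = (190 - 2·(95/2))/4 = 95/4.

47.50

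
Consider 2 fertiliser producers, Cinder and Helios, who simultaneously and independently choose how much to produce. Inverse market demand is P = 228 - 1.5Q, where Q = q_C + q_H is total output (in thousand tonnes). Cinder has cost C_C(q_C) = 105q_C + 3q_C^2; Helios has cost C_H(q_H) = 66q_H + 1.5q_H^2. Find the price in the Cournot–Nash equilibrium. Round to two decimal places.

Cinder's profit: π_C = (228 - 1.5Q)q_C - (105q_C + 3q_C²). Setting ∂π_C/∂q_C = 0: 123 - 9q_C - (3/2)(q_H) = 0.
Helios's first-order condition: 162 - 6q_H - (3/2)(q_C) = 0.
Best responses: q_C = (123 - (3/2)q_H)/9, q_H = (162 - (3/2)q_C)/6.
Solving the pair: q_C = 220/23, q_H = 566/23.
Total output Q = 786/23, so price P = 228 - (3/2)·(786/23) = 176.7391.

176.74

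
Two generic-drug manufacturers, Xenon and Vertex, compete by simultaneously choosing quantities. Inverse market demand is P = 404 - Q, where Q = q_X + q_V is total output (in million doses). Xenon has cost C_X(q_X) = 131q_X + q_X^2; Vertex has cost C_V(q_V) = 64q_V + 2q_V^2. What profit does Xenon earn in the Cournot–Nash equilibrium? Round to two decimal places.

Xenon's profit: π_X = (404 - Q)q_X - (131q_X + q_X²). Setting ∂π_X/∂q_X = 0: 273 - 4q_X - (q_V) = 0.
Vertex's profit: π_V = (404 - Q)q_V - (64q_V + 2q_V²). Setting ∂π_V/∂q_V = 0: 340 - 6q_V - (q_X) = 0.
So q_X = (273 - q_V)/4 and q_V = (340 - q_X)/6.
Substituting one into the other gives q_X = 1298/23 and q_V = 1087/23.
Price P = 404 - 103.6957 = 300.3043.
Xenon's profit: 300.3043·(1298/23) - 131·(1298/23) - (1298/23)² = 6369.7694.

6369.77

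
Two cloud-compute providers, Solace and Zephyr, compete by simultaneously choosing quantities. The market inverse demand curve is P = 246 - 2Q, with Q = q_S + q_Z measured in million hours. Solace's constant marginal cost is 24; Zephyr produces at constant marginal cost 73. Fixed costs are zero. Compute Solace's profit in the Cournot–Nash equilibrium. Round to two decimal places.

4080.06

Solace's profit: π_S = (246 - 2Q)q_S - (24q_S). Setting ∂π_S/∂q_S = 0: 222 - 4q_S - 2(q_Z) = 0.
Zephyr's profit: π_Z = (246 - 2Q)q_Z - (73q_Z). Setting ∂π_Z/∂q_Z = 0: 173 - 4q_Z - 2(q_S) = 0.
So q_S = (222 - 2q_Z)/4 and q_Z = (173 - 2q_S)/4.
Substituting one into the other gives q_S = 271/6 and q_Z = 62/3.
Price P = 246 - 2·(395/6) = 343/3.
Solace's profit: (343/3 - 24)·(271/6) = 4080.0556.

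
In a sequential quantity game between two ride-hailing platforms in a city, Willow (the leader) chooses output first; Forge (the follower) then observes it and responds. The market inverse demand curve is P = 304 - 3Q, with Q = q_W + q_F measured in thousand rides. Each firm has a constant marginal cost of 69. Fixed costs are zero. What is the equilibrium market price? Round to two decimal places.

127.75

The follower Forge best-responds to any q_W: π_F = (304 - 3Q)q_F - 69q_F.
Follower FOC: 235 - 3q_W - 6q_F = 0, so q_F(q_W) = (235 - 3q_W)/6.
Willow substitutes q_F(q_W) into its own profit: π_W = q_W(304 - 3q_W - (235 - 3q_W)/2) - 69q_W = (373/2 - (3/2)q_W)q_W - 69q_W.
The leader's first-order condition 235/2 - 3q_W = 0 yields q_W = 235/6.
Then q_F = (235 - 3·(235/6))/6 = 235/12.
Total output Q = 235/4, so price P = 304 - 3·(235/4) = 511/4.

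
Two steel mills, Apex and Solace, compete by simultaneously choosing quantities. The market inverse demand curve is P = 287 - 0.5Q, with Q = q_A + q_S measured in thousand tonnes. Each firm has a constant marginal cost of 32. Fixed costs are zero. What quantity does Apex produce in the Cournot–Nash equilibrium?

170

A representative firm's profit is π_i = q_i(287 - 0.5Q) - 32q_i.
First-order condition (treating rivals' output as given): 255 - q_i - (1/2)q_j = 0.
With identical firms every q_j equals q_i, so q_j = q_i and 255 = (3/2)q_i, giving q_i = 170.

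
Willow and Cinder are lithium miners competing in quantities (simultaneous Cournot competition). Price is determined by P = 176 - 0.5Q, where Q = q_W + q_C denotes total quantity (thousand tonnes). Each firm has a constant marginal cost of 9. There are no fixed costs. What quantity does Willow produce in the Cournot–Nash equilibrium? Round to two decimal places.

Each firm earns π_i = (176 - 0.5Q)q_i - 9q_i.
First-order condition (treating rivals' output as given): 167 - q_i - (1/2)q_j = 0.
By symmetry each firm produces the same amount; substituting q_j = q_i yields q_i = 167/(3/2) = 334/3.

111.33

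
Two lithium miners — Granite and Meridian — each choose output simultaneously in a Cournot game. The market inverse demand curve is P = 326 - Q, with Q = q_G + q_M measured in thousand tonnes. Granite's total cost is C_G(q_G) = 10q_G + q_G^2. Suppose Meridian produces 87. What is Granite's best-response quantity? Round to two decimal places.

57.25

With the rival's output fixed at 87, Granite's profit is π_G = (326 - 87 - q_G)q_G - (10q_G + q_G²) = (239 - q_G)q_G - (10q_G + q_G²).
∂π_G/∂q_G = 229 - 4q_G = 0, so q_G = 229/4.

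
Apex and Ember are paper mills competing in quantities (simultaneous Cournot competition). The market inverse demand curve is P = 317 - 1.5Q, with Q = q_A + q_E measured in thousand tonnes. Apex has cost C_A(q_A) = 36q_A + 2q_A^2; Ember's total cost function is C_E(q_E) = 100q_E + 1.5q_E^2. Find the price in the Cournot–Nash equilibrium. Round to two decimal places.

Apex's profit: π_A = (317 - 1.5Q)q_A - (36q_A + 2q_A²). Setting ∂π_A/∂q_A = 0: 281 - 7q_A - (3/2)(q_E) = 0.
Ember's first-order condition: 217 - 6q_E - (3/2)(q_A) = 0.
So q_A = (281 - (3/2)q_E)/7 and q_E = (217 - (3/2)q_A)/6.
Substituting one into the other gives q_A = 1814/53 and q_E = 27.6101.
Total output Q = 61.8365, so price P = 317 - (3/2)·61.8365 = 224.2453.

224.25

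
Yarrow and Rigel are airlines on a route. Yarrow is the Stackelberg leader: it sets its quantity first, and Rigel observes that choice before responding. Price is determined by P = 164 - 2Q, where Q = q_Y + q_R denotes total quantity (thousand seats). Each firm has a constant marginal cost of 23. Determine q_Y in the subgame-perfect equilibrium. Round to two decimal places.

35.25

Solve by backward induction. Given q_Y, the follower Rigel maximises π_R = (164 - 2q_Y - 2q_R)q_R - 23q_R.
Follower FOC: 141 - 2q_Y - 4q_R = 0, so q_R(q_Y) = (141 - 2q_Y)/4.
Yarrow substitutes q_R(q_Y) into its own profit: π_Y = q_Y(164 - 2q_Y - (141 - 2q_Y)/2) - 23q_Y = (187/2 - q_Y)q_Y - 23q_Y.
Maximising: ∂π_Y/∂q_Y = 141/2 - 2q_Y = 0, giving q_Y = 141/4.
Then q_R = (141 - 2·(141/4))/4 = 141/8.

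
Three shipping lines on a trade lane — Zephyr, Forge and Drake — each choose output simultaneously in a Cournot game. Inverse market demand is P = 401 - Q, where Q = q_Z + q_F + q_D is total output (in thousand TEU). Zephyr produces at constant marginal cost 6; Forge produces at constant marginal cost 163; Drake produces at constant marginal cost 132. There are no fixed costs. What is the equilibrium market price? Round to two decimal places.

175.50

Zephyr's profit: π_Z = (401 - Q)q_Z - (6q_Z). Setting ∂π_Z/∂q_Z = 0: 395 - 2q_Z - (q_F + q_D) = 0.
Forge's profit: π_F = (401 - Q)q_F - (163q_F). Setting ∂π_F/∂q_F = 0: 238 - 2q_F - (q_Z + q_D) = 0.
Drake's first-order condition: 269 - 2q_D - (q_Z + q_F) = 0.
Adding the 3 conditions: 902 − 2Q − 2Q = 0, i.e. Q = 451/2.
Back-substituting: q_Z = (395 − 451/2) = 339/2, q_F = (238 − 451/2) = 25/2, q_D = (269 − 451/2) = 87/2.
Total output Q = 451/2, so price P = 401 - 451/2 = 351/2.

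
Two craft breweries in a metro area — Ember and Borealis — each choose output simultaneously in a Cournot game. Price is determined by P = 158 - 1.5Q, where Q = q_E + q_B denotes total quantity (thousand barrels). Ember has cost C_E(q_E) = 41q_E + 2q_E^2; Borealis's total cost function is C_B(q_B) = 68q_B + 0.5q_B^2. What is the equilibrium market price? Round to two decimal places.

Ember's profit: π_E = (158 - 1.5Q)q_E - (41q_E + 2q_E²). Setting ∂π_E/∂q_E = 0: 117 - 7q_E - (3/2)(q_B) = 0.
Borealis's first-order condition: 90 - 4q_B - (3/2)(q_E) = 0.
Best responses: q_E = (117 - (3/2)q_B)/7, q_B = (90 - (3/2)q_E)/4.
Substituting one into the other gives q_E = 1332/103 and q_B = 1818/103.
Total output Q = 30.5825, so price P = 158 - (3/2)·30.5825 = 112.1262.

112.13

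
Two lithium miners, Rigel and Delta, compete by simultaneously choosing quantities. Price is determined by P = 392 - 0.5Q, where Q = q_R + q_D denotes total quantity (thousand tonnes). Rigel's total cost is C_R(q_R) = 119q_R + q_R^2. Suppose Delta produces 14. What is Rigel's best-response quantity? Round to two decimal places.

88.67

With the rival's output fixed at 14, Rigel's profit is π_R = (392 - (1/2)·14 - (1/2)q_R)q_R - (119q_R + q_R²) = (385 - (1/2)q_R)q_R - (119q_R + q_R²).
∂π_R/∂q_R = 266 - 3q_R = 0, so q_R = 266/3.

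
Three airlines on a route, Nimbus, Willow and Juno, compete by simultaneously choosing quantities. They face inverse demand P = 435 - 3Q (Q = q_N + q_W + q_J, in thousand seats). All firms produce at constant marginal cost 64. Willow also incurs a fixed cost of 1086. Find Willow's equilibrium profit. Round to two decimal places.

1781.52

Each firm earns π_i = (435 - 3Q)q_i - 64q_i.
First-order condition (treating rivals' output as given): 371 - 6q_i - 3·Σ_{j≠i} q_j = 0.
By symmetry each firm produces the same amount; substituting Σ_{j≠i} q_j = 2q_i yields q_i = 371/12.
Price P = 435 - 3·(371/4) = 627/4.
Willow's profit: (627/4 - 64)·(371/12) - 1086 = 1781.5208.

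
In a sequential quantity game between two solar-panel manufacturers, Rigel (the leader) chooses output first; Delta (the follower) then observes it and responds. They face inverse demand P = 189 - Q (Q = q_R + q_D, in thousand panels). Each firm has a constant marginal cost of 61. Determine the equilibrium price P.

Solve by backward induction. Given q_R, the follower Delta maximises π_D = (189 - q_R - q_D)q_D - 61q_D.
Setting the follower's marginal profit to zero, 128 - q_R - 2q_D = 0, i.e. q_D = (128 - q_R)/2.
The leader anticipates this reaction. Substituting into P = 189 - Q gives P = 125 - (1/2)q_R, so π_R = (125 - (1/2)q_R)q_R - 61q_R.
The leader's first-order condition 64 - q_R = 0 yields q_R = 64.
Then q_D = (128 - 64)/2 = 32.
Total output Q = 96, so price P = 189 - 96 = 93.

93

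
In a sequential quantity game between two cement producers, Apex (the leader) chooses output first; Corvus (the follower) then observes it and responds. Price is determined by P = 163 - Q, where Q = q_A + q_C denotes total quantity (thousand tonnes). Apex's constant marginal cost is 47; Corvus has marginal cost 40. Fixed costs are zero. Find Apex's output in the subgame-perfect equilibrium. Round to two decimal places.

54.50

The follower Corvus best-responds to any q_A: π_C = (163 - Q)q_C - 40q_C.
Follower FOC: 123 - q_A - 2q_C = 0, so q_C(q_A) = (123 - q_A)/2.
The leader anticipates this reaction. Substituting into P = 163 - Q gives P = 203/2 - (1/2)q_A, so π_A = (203/2 - (1/2)q_A)q_A - 47q_A.
Maximising: ∂π_A/∂q_A = 109/2 - q_A = 0, giving q_A = 109/2.
Then q_C = (123 - 109/2)/2 = 137/4.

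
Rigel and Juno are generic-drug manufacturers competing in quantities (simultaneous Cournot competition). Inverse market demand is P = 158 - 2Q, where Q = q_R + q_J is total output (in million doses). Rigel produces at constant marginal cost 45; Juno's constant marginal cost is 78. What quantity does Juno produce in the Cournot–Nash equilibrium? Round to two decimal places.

7.83

Rigel's profit: π_R = (158 - 2Q)q_R - (45q_R). Setting ∂π_R/∂q_R = 0: 113 - 4q_R - 2(q_J) = 0.
Juno's first-order condition: 80 - 4q_J - 2(q_R) = 0.
So q_R = (113 - 2q_J)/4 and q_J = (80 - 2q_R)/4.
Substituting one into the other gives q_R = 73/3 and q_J = 47/6.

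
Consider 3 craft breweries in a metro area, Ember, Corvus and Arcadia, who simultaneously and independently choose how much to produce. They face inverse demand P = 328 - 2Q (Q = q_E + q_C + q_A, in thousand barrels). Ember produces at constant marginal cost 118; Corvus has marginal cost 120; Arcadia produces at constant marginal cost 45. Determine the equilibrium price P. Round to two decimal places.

Ember's profit: π_E = (328 - 2Q)q_E - (118q_E). Setting ∂π_E/∂q_E = 0: 210 - 4q_E - 2(q_C + q_A) = 0.
Corvus's first-order condition: 208 - 4q_C - 2(q_E + q_A) = 0.
Arcadia's profit: π_A = (328 - 2Q)q_A - (45q_A). Setting ∂π_A/∂q_A = 0: 283 - 4q_A - 2(q_E + q_C) = 0.
Adding the 3 first-order conditions: 701 − 8Q = 0, so Q = 701/8.
Back-substituting: q_E = (210 − 701/4)/2 = 139/8, q_C = (208 − 701/4)/2 = 131/8, q_A = (283 − 701/4)/2 = 431/8.
Total output Q = 701/8, so price P = 328 - 2·(701/8) = 611/4.

152.75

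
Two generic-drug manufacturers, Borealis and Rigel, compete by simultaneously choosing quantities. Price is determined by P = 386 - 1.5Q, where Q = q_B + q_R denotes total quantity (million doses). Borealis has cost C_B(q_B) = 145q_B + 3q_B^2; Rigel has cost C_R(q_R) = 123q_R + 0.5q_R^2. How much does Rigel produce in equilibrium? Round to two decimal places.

59.42

Borealis's profit: π_B = (386 - 1.5Q)q_B - (145q_B + 3q_B²). Setting ∂π_B/∂q_B = 0: 241 - 9q_B - (3/2)(q_R) = 0.
Rigel's first-order condition: 263 - 4q_R - (3/2)(q_B) = 0.
Rearranging gives the reaction functions q_B = (241 - (3/2)q_R)/9 and q_R = (263 - (3/2)q_B)/4.
Substituting one into the other gives q_B = 16.8741 and q_R = 59.4222.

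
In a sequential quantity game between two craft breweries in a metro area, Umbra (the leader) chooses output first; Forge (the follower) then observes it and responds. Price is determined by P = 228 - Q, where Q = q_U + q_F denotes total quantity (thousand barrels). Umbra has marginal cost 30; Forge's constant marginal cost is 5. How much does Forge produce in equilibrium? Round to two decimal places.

Solve by backward induction. Given q_U, the follower Forge maximises π_F = (228 - q_U - q_F)q_F - 5q_F.
Setting the follower's marginal profit to zero, 223 - q_U - 2q_F = 0, i.e. q_F = (223 - q_U)/2.
Umbra substitutes q_F(q_U) into its own profit: π_U = q_U(228 - q_U - (223 - q_U)/2) - 30q_U = (233/2 - (1/2)q_U)q_U - 30q_U.
Leader FOC: 173/2 - q_U = 0, so q_U = 173/2.
Then q_F = (223 - 173/2)/2 = 273/4.

68.25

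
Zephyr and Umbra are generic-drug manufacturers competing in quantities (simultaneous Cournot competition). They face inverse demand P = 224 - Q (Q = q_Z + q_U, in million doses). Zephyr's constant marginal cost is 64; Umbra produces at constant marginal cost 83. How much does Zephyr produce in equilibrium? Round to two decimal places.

Zephyr's profit: π_Z = (224 - Q)q_Z - (64q_Z). Setting ∂π_Z/∂q_Z = 0: 160 - 2q_Z - (q_U) = 0.
Umbra's profit: π_U = (224 - Q)q_U - (83q_U). Setting ∂π_U/∂q_U = 0: 141 - 2q_U - (q_Z) = 0.
So q_Z = (160 - q_U)/2 and q_U = (141 - q_Z)/2.
Substituting one into the other gives q_Z = 179/3 and q_U = 122/3.

59.67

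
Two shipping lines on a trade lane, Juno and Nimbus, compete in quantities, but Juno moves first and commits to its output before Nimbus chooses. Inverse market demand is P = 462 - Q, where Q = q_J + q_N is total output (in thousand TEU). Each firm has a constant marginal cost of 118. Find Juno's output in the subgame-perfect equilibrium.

Solve by backward induction. Given q_J, the follower Nimbus maximises π_N = (462 - q_J - q_N)q_N - 118q_N.
Setting the follower's marginal profit to zero, 344 - q_J - 2q_N = 0, i.e. q_N = (344 - q_J)/2.
Juno substitutes q_N(q_J) into its own profit: π_J = q_J(462 - q_J - (344 - q_J)/2) - 118q_J = (290 - (1/2)q_J)q_J - 118q_J.
Leader FOC: 172 - q_J = 0, so q_J = 172.
Then q_N = (344 - 172)/2 = 86.

172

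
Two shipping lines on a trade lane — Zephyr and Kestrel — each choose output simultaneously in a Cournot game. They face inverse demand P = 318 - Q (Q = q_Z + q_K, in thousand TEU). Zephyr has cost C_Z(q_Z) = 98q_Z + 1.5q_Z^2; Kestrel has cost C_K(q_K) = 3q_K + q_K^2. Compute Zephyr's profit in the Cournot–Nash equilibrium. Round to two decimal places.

2210.70

Zephyr's profit: π_Z = (318 - Q)q_Z - (98q_Z + (3/2)q_Z²). Setting ∂π_Z/∂q_Z = 0: 220 - 5q_Z - (q_K) = 0.
Kestrel's first-order condition: 315 - 4q_K - (q_Z) = 0.
So q_Z = (220 - q_K)/5 and q_K = (315 - q_Z)/4.
Substituting one into the other gives q_Z = 565/19 and q_K = 1355/19.
Price P = 318 - 1920/19 = 216.9474.
Zephyr's profit: 216.9474·(565/19) - 98·(565/19) - (3/2)(565/19)² = 2210.6994.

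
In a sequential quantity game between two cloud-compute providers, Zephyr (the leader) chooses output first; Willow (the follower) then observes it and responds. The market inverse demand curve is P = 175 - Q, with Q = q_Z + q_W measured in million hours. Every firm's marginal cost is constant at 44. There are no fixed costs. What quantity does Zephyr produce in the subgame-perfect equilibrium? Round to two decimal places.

Solve by backward induction. Given q_Z, the follower Willow maximises π_W = (175 - q_Z - q_W)q_W - 44q_W.
∂π_W/∂q_W = 131 - q_Z - 2q_W = 0 gives the reaction function q_W = (131 - q_Z)/2.
Zephyr substitutes q_W(q_Z) into its own profit: π_Z = q_Z(175 - q_Z - (131 - q_Z)/2) - 44q_Z = (219/2 - (1/2)q_Z)q_Z - 44q_Z.
The leader's first-order condition 131/2 - q_Z = 0 yields q_Z = 131/2.
Then q_W = (131 - 131/2)/2 = 131/4.

65.50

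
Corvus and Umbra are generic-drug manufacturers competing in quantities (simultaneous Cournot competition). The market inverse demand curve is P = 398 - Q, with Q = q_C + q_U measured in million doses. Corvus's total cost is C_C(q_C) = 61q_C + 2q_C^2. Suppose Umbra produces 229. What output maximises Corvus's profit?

With the rival's output fixed at 229, Corvus's profit is π_C = (398 - 229 - q_C)q_C - (61q_C + 2q_C²) = (169 - q_C)q_C - (61q_C + 2q_C²).
∂π_C/∂q_C = 108 - 6q_C = 0, so q_C = 18.

18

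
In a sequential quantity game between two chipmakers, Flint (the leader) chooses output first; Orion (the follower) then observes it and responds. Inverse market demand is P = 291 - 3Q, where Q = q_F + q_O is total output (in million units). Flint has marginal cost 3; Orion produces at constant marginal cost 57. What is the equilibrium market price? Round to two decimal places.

The follower Orion best-responds to any q_F: π_O = (291 - 3Q)q_O - 57q_O.
Setting the follower's marginal profit to zero, 234 - 3q_F - 6q_O = 0, i.e. q_O = (234 - 3q_F)/6.
The leader anticipates this reaction. Substituting into P = 291 - 3Q gives P = 174 - (3/2)q_F, so π_F = (174 - (3/2)q_F)q_F - 3q_F.
Maximising: ∂π_F/∂q_F = 171 - 3q_F = 0, giving q_F = 57.
Then q_O = (234 - 3·57)/6 = 21/2.
Total output Q = 135/2, so price P = 291 - 3·(135/2) = 177/2.

88.50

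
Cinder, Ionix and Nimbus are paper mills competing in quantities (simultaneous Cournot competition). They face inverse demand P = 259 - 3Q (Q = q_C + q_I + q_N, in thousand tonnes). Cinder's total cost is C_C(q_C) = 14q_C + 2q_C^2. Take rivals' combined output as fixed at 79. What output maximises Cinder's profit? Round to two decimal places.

With rivals' combined output fixed at 79, Cinder's profit is π_C = (259 - 3·79 - 3q_C)q_C - (14q_C + 2q_C²) = (22 - 3q_C)q_C - (14q_C + 2q_C²).
∂π_C/∂q_C = 8 - 10q_C = 0, so q_C = 4/5.

0.80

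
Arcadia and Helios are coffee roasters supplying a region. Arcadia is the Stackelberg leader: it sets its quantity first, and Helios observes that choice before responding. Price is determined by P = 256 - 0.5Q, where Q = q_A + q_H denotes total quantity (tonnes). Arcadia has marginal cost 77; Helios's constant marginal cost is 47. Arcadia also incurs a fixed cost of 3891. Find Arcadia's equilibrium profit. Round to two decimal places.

Solve by backward induction. Given q_A, the follower Helios maximises π_H = (256 - (1/2)q_A - (1/2)q_H)q_H - 47q_H.
∂π_H/∂q_H = 209 - (1/2)q_A - q_H = 0 gives the reaction function q_H = (209 - (1/2)q_A).
The leader anticipates this reaction. Substituting into P = 256 - 0.5Q gives P = 303/2 - (1/4)q_A, so π_A = (303/2 - (1/4)q_A)q_A - 77q_A.
The leader's first-order condition 149/2 - (1/2)q_A = 0 yields q_A = 149.
Then q_H = (209 - (1/2)·149) = 269/2.
Price P = 256 - (1/2)·(567/2) = 457/4.
Arcadia's profit: (457/4 - 77)·149 - 3891 = 1659.2500.

1659.25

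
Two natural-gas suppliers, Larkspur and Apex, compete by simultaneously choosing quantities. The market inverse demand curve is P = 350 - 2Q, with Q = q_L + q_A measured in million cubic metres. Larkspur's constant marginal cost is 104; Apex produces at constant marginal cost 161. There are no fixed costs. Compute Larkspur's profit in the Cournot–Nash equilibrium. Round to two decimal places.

Larkspur's profit: π_L = (350 - 2Q)q_L - (104q_L). Setting ∂π_L/∂q_L = 0: 246 - 4q_L - 2(q_A) = 0.
Apex's first-order condition: 189 - 4q_A - 2(q_L) = 0.
Best responses: q_L = (246 - 2q_A)/4, q_A = (189 - 2q_L)/4.
Substituting one into the other gives q_L = 101/2 and q_A = 22.
Price P = 350 - 2·(145/2) = 205.
Larkspur's profit: (205 - 104)·(101/2) = 5100.5000.

5100.50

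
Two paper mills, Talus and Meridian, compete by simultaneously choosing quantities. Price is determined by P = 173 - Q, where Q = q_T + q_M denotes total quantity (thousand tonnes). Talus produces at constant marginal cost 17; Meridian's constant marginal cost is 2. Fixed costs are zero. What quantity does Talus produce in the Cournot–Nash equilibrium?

47

Talus's profit: π_T = (173 - Q)q_T - (17q_T). Setting ∂π_T/∂q_T = 0: 156 - 2q_T - (q_M) = 0.
Meridian's first-order condition: 171 - 2q_M - (q_T) = 0.
So q_T = (156 - q_M)/2 and q_M = (171 - q_T)/2.
Solving the pair: q_T = 47, q_M = 62.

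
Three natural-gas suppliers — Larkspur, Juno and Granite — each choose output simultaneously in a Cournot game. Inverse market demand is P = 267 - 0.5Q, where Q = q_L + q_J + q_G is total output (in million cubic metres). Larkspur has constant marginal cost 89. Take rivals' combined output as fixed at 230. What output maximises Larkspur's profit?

With rivals' combined output fixed at 230, Larkspur's profit is π_L = (267 - (1/2)·230 - (1/2)q_L)q_L - (89q_L) = (152 - (1/2)q_L)q_L - (89q_L).
∂π_L/∂q_L = 63 - q_L = 0, so q_L = 63.

63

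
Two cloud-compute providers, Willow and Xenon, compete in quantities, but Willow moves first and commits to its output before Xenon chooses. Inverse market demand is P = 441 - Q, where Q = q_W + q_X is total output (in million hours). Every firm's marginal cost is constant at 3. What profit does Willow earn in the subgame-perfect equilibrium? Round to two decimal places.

The follower Xenon best-responds to any q_W: π_X = (441 - Q)q_X - 3q_X.
∂π_X/∂q_X = 438 - q_W - 2q_X = 0 gives the reaction function q_X = (438 - q_W)/2.
The leader anticipates this reaction. Substituting into P = 441 - Q gives P = 222 - (1/2)q_W, so π_W = (222 - (1/2)q_W)q_W - 3q_W.
The leader's first-order condition 219 - q_W = 0 yields q_W = 219.
Then q_X = (438 - 219)/2 = 219/2.
Price P = 441 - 657/2 = 225/2.
Willow's profit: (225/2 - 3)·219 = 23980.5000.

23980.50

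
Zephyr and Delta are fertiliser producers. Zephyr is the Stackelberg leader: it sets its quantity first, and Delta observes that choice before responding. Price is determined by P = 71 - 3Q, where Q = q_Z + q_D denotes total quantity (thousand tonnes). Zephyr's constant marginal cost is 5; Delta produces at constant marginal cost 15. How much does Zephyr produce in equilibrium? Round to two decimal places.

Solve by backward induction. Given q_Z, the follower Delta maximises π_D = (71 - 3q_Z - 3q_D)q_D - 15q_D.
Setting the follower's marginal profit to zero, 56 - 3q_Z - 6q_D = 0, i.e. q_D = (56 - 3q_Z)/6.
Zephyr substitutes q_D(q_Z) into its own profit: π_Z = q_Z(71 - 3q_Z - (56 - 3q_Z)/2) - 5q_Z = (43 - (3/2)q_Z)q_Z - 5q_Z.
The leader's first-order condition 38 - 3q_Z = 0 yields q_Z = 38/3.
Then q_D = (56 - 3·(38/3))/6 = 3.

12.67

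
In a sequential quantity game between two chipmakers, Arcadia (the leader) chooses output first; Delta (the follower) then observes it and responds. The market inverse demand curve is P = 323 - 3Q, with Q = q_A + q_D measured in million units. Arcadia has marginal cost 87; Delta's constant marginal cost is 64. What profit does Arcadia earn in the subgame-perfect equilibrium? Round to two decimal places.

1890.38

The follower Delta best-responds to any q_A: π_D = (323 - 3Q)q_D - 64q_D.
∂π_D/∂q_D = 259 - 3q_A - 6q_D = 0 gives the reaction function q_D = (259 - 3q_A)/6.
Arcadia substitutes q_D(q_A) into its own profit: π_A = q_A(323 - 3q_A - (259 - 3q_A)/2) - 87q_A = (387/2 - (3/2)q_A)q_A - 87q_A.
The leader's first-order condition 213/2 - 3q_A = 0 yields q_A = 71/2.
Then q_D = (259 - 3·(71/2))/6 = 305/12.
Price P = 323 - 3·(731/12) = 561/4.
Arcadia's profit: (561/4 - 87)·(71/2) = 1890.3750.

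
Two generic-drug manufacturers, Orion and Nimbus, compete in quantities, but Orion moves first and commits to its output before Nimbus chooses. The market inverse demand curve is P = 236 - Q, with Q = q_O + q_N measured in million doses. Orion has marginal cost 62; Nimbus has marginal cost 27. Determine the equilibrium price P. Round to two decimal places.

The follower Nimbus best-responds to any q_O: π_N = (236 - Q)q_N - 27q_N.
Follower FOC: 209 - q_O - 2q_N = 0, so q_N(q_O) = (209 - q_O)/2.
Orion substitutes q_N(q_O) into its own profit: π_O = q_O(236 - q_O - (209 - q_O)/2) - 62q_O = (263/2 - (1/2)q_O)q_O - 62q_O.
Leader FOC: 139/2 - q_O = 0, so q_O = 139/2.
Then q_N = (209 - 139/2)/2 = 279/4.
Total output Q = 557/4, so price P = 236 - 557/4 = 387/4.

96.75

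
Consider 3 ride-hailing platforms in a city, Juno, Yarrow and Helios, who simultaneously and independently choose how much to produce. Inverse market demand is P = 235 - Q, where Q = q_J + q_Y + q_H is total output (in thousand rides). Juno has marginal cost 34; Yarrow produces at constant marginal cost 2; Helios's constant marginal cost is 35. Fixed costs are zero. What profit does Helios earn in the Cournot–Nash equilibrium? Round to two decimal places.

1722.25

Juno's profit: π_J = (235 - Q)q_J - (34q_J). Setting ∂π_J/∂q_J = 0: 201 - 2q_J - (q_Y + q_H) = 0.
Yarrow's first-order condition: 233 - 2q_Y - (q_J + q_H) = 0.
Helios's profit: π_H = (235 - Q)q_H - (35q_H). Setting ∂π_H/∂q_H = 0: 200 - 2q_H - (q_J + q_Y) = 0.
Adding the 3 conditions: 634 − 2Q − 2Q = 0, i.e. Q = 317/2.
Back-substituting: q_J = (201 − 317/2) = 85/2, q_Y = (233 − 317/2) = 149/2, q_H = (200 − 317/2) = 83/2.
Price P = 235 - 317/2 = 153/2.
Helios's profit: (153/2 - 35)·(83/2) = 1722.2500.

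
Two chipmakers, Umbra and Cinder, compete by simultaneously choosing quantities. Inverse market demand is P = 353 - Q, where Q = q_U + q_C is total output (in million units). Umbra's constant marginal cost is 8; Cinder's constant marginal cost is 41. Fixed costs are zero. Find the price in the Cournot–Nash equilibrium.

Umbra's profit: π_U = (353 - Q)q_U - (8q_U). Setting ∂π_U/∂q_U = 0: 345 - 2q_U - (q_C) = 0.
Cinder's profit: π_C = (353 - Q)q_C - (41q_C). Setting ∂π_C/∂q_C = 0: 312 - 2q_C - (q_U) = 0.
So q_U = (345 - q_C)/2 and q_C = (312 - q_U)/2.
Substituting one into the other gives q_U = 126 and q_C = 93.
Total output Q = 219, so price P = 353 - 219 = 134.

134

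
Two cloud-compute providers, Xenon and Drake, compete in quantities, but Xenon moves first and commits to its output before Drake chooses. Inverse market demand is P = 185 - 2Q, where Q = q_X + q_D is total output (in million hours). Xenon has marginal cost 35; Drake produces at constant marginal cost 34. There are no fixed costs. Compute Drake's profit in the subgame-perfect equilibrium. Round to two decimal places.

731.53

Solve by backward induction. Given q_X, the follower Drake maximises π_D = (185 - 2q_X - 2q_D)q_D - 34q_D.
Follower FOC: 151 - 2q_X - 4q_D = 0, so q_D(q_X) = (151 - 2q_X)/4.
Xenon substitutes q_D(q_X) into its own profit: π_X = q_X(185 - 2q_X - (151 - 2q_X)/2) - 35q_X = (219/2 - q_X)q_X - 35q_X.
Maximising: ∂π_X/∂q_X = 149/2 - 2q_X = 0, giving q_X = 149/4.
Then q_D = (151 - 2·(149/4))/4 = 153/8.
Price P = 185 - 2·(451/8) = 289/4.
Drake's profit: (289/4 - 34)·(153/8) = 731.5313.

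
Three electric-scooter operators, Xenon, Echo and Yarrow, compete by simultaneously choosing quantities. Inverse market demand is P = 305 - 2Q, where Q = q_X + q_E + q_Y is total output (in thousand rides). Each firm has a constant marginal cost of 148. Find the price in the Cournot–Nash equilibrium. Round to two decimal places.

A representative firm's profit is π_i = q_i(305 - 2Q) - 148q_i.
First-order condition (treating rivals' output as given): 157 - 4q_i - 2·Σ_{j≠i} q_j = 0.
With identical firms every q_j equals q_i, so Σ_{j≠i} q_j = 2q_i and 157 = 8q_i, giving q_i = 157/8.
Total output Q = 471/8, so price P = 305 - 2·(471/8) = 749/4.

187.25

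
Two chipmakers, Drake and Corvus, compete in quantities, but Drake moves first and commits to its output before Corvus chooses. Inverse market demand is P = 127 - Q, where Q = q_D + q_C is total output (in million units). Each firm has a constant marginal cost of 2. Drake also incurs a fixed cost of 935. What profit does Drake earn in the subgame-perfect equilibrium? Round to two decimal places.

The follower Corvus best-responds to any q_D: π_C = (127 - Q)q_C - 2q_C.
Setting the follower's marginal profit to zero, 125 - q_D - 2q_C = 0, i.e. q_C = (125 - q_D)/2.
Drake substitutes q_C(q_D) into its own profit: π_D = q_D(127 - q_D - (125 - q_D)/2) - 2q_D = (129/2 - (1/2)q_D)q_D - 2q_D.
Leader FOC: 125/2 - q_D = 0, so q_D = 125/2.
Then q_C = (125 - 125/2)/2 = 125/4.
Price P = 127 - 375/4 = 133/4.
Drake's profit: (133/4 - 2)·(125/2) - 935 = 1018.1250.

1018.13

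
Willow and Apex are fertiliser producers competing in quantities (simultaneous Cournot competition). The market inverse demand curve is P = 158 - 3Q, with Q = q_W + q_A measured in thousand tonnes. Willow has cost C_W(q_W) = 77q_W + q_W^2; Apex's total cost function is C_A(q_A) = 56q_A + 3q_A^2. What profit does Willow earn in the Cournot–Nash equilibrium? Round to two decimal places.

Willow's profit: π_W = (158 - 3Q)q_W - (77q_W + q_W²). Setting ∂π_W/∂q_W = 0: 81 - 8q_W - 3(q_A) = 0.
Apex's profit: π_A = (158 - 3Q)q_A - (56q_A + 3q_A²). Setting ∂π_A/∂q_A = 0: 102 - 12q_A - 3(q_W) = 0.
So q_W = (81 - 3q_A)/8 and q_A = (102 - 3q_W)/12.
Substituting one into the other gives q_W = 222/29 and q_A = 191/29.
Price P = 158 - 3·(413/29) = 115.2759.
Willow's profit: 115.2759·(222/29) - 77·(222/29) - (222/29)² = 234.4067.

234.41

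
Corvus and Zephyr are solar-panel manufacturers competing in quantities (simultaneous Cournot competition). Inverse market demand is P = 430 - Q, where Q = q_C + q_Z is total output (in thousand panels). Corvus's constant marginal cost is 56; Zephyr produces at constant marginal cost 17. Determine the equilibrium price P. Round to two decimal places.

167.67

Corvus's profit: π_C = (430 - Q)q_C - (56q_C). Setting ∂π_C/∂q_C = 0: 374 - 2q_C - (q_Z) = 0.
Zephyr's first-order condition: 413 - 2q_Z - (q_C) = 0.
So q_C = (374 - q_Z)/2 and q_Z = (413 - q_C)/2.
Solving the pair: q_C = 335/3, q_Z = 452/3.
Total output Q = 787/3, so price P = 430 - 787/3 = 503/3.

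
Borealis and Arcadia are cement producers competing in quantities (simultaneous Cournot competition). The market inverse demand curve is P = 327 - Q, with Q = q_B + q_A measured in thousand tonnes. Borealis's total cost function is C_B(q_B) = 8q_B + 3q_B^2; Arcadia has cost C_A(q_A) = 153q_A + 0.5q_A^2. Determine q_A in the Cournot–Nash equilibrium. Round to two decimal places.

46.65

Borealis's profit: π_B = (327 - Q)q_B - (8q_B + 3q_B²). Setting ∂π_B/∂q_B = 0: 319 - 8q_B - (q_A) = 0.
Arcadia's first-order condition: 174 - 3q_A - (q_B) = 0.
So q_B = (319 - q_A)/8 and q_A = (174 - q_B)/3.
Solving the pair: q_B = 783/23, q_A = 1073/23.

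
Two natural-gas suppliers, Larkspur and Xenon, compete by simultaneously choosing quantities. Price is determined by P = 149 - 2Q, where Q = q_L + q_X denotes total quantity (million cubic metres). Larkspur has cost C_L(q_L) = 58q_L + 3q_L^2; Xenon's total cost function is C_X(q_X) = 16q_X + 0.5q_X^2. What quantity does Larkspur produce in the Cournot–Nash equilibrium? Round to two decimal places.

Larkspur's profit: π_L = (149 - 2Q)q_L - (58q_L + 3q_L²). Setting ∂π_L/∂q_L = 0: 91 - 10q_L - 2(q_X) = 0.
Xenon's first-order condition: 133 - 5q_X - 2(q_L) = 0.
So q_L = (91 - 2q_X)/10 and q_X = (133 - 2q_L)/5.
Substituting one into the other gives q_L = 189/46 and q_X = 574/23.

4.11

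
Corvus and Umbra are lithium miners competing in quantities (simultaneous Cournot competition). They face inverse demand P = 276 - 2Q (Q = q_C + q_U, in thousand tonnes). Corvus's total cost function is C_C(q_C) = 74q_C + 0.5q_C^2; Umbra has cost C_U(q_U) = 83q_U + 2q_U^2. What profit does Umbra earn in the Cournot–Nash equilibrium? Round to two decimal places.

971.36

Corvus's profit: π_C = (276 - 2Q)q_C - (74q_C + (1/2)q_C²). Setting ∂π_C/∂q_C = 0: 202 - 5q_C - 2(q_U) = 0.
Umbra's first-order condition: 193 - 8q_U - 2(q_C) = 0.
So q_C = (202 - 2q_U)/5 and q_U = (193 - 2q_C)/8.
Substituting one into the other gives q_C = 205/6 and q_U = 187/12.
Price P = 276 - 2·(199/4) = 353/2.
Umbra's profit: (353/2)·(187/12) - 83·(187/12) - 2(187/12)² = 971.3611.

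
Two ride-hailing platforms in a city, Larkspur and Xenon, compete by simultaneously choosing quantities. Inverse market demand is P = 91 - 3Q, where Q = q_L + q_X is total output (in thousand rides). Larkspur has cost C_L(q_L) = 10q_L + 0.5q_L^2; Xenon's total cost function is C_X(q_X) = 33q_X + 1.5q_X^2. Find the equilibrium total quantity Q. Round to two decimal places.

Larkspur's profit: π_L = (91 - 3Q)q_L - (10q_L + (1/2)q_L²). Setting ∂π_L/∂q_L = 0: 81 - 7q_L - 3(q_X) = 0.
Xenon's first-order condition: 58 - 9q_X - 3(q_L) = 0.
So q_L = (81 - 3q_X)/7 and q_X = (58 - 3q_L)/9.
Substituting one into the other gives q_L = 185/18 and q_X = 163/54.
Total output Q = 185/18 + 163/54 = 359/27.

13.30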